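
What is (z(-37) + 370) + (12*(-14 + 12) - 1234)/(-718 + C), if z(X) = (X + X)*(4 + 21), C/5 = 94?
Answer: -182891/124 ≈ -1474.9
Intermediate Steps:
C = 470 (C = 5*94 = 470)
z(X) = 50*X (z(X) = (2*X)*25 = 50*X)
(z(-37) + 370) + (12*(-14 + 12) - 1234)/(-718 + C) = (50*(-37) + 370) + (12*(-14 + 12) - 1234)/(-718 + 470) = (-1850 + 370) + (12*(-2) - 1234)/(-248) = -1480 + (-24 - 1234)*(-1/248) = -1480 - 1258*(-1/248) = -1480 + 629/124 = -182891/124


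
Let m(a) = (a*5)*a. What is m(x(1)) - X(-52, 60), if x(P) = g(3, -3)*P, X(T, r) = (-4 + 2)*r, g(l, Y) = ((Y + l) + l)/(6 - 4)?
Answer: 525/4 ≈ 131.25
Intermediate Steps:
g(l, Y) = l + Y/2 (g(l, Y) = (Y + 2*l)/2 = (Y + 2*l)*(½) = l + Y/2)
X(T, r) = -2*r
x(P) = 3*P/2 (x(P) = (3 + (½)*(-3))*P = (3 - 3/2)*P = 3*P/2)
m(a) = 5*a² (m(a) = (5*a)*a = 5*a²)
m(x(1)) - X(-52, 60) = 5*((3/2)*1)² - (-2)*60 = 5*(3/2)² - 1*(-120) = 5*(9/4) + 120 = 45/4 + 120 = 525/4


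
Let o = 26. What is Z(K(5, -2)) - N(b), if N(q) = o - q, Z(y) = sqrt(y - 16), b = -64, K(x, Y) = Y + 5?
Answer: -90 + I*sqrt(13) ≈ -90.0 + 3.6056*I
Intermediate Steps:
K(x, Y) = 5 + Y
Z(y) = sqrt(-16 + y)
N(q) = 26 - q
Z(K(5, -2)) - N(b) = sqrt(-16 + (5 - 2)) - (26 - 1*(-64)) = sqrt(-16 + 3) - (26 + 64) = sqrt(-13) - 1*90 = I*sqrt(13) - 90 = -90 + I*sqrt(13)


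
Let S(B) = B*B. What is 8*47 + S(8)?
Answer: 440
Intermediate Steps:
S(B) = B²
8*47 + S(8) = 8*47 + 8² = 376 + 64 = 440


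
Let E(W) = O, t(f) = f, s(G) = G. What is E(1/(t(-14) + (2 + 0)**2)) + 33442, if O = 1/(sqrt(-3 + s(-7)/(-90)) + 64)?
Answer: (6420867*sqrt(10) + 33442*I*sqrt(263))/(192*sqrt(10) + I*sqrt(263)) ≈ 33442.0 - 0.00041676*I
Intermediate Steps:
O = 1/(64 + I*sqrt(2630)/30) (O = 1/(sqrt(-3 - 7/(-90)) + 64) = 1/(sqrt(-3 - 7*(-1/90)) + 64) = 1/(sqrt(-3 + 7/90) + 64) = 1/(sqrt(-263/90) + 64) = 1/(I*sqrt(2630)/30 + 64) = 1/(64 + I*sqrt(2630)/30) ≈ 0.015614 - 0.00041705*I)
E(W) = 3*sqrt(10)/(192*sqrt(10) + I*sqrt(263))
E(1/(t(-14) + (2 + 0)**2)) + 33442 = 3*sqrt(10)/(192*sqrt(10) + I*sqrt(263)) + 33442 = 33442 + 3*sqrt(10)/(192*sqrt(10) + I*sqrt(263))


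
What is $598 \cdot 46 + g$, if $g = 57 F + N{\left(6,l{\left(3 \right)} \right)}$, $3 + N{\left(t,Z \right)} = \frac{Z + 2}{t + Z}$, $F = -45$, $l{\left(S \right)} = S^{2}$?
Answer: $\frac{374111}{15} \approx 24941.0$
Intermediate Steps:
$N{\left(t,Z \right)} = -3 + \frac{2 + Z}{Z + t}$ ($N{\left(t,Z \right)} = -3 + \frac{Z + 2}{t + Z} = -3 + \frac{2 + Z}{Z + t}$)
$g = - \frac{38509}{15}$ ($g = 57 \left(-45\right) + \frac{2 - 18 - 2 \cdot 3^{2}}{3^{2} + 6} = -2565 + \frac{2 - 18 - 18}{9 + 6} = -2565 + \frac{2 - 18 - 18}{15} = -2565 + \frac{1}{15} \left(-34\right) = -2565 - \frac{34}{15} = - \frac{38509}{15} \approx -2567.3$)
$598 \cdot 46 + g = 598 \cdot 46 - \frac{38509}{15} = 27508 - \frac{38509}{15} = \frac{374111}{15}$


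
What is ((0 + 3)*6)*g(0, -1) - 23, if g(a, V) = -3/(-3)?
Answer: -5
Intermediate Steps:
g(a, V) = 1 (g(a, V) = -3*(-⅓) = 1)
((0 + 3)*6)*g(0, -1) - 23 = ((0 + 3)*6)*1 - 23 = (3*6)*1 - 23 = 18*1 - 23 = 18 - 23 = -5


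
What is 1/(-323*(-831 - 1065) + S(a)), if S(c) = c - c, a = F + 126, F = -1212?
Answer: 1/612408 ≈ 1.6329e-6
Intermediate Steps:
a = -1086 (a = -1212 + 126 = -1086)
S(c) = 0
1/(-323*(-831 - 1065) + S(a)) = 1/(-323*(-831 - 1065) + 0) = 1/(-323*(-1896) + 0) = 1/(612408 + 0) = 1/612408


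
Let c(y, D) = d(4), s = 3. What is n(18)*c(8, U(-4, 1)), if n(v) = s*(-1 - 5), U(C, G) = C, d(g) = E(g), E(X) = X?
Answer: -72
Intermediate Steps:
d(g) = g
c(y, D) = 4
n(v) = -18 (n(v) = 3*(-1 - 5) = 3*(-6) = -18)
n(18)*c(8, U(-4, 1)) = -18*4 = -72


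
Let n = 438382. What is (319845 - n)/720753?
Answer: -118537/720753 ≈ -0.16446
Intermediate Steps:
(319845 - n)/720753 = (319845 - 1*438382)/720753 = (319845 - 438382)*(1/720753) = -118537*1/720753 = -118537/720753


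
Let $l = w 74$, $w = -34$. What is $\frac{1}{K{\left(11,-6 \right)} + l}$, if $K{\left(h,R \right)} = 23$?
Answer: $- \frac{1}{2493} \approx -0.00040112$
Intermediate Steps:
$l = -2516$ ($l = \left(-34\right) 74 = -2516$)
$\frac{1}{K{\left(11,-6 \right)} + l} = \frac{1}{23 - 2516} = \frac{1}{-2493} = - \frac{1}{2493}$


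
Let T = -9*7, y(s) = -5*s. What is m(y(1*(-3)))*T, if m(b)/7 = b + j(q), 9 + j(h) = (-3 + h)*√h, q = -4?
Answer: -2646 + 6174*I ≈ -2646.0 + 6174.0*I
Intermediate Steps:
j(h) = -9 + √h*(-3 + h) (j(h) = -9 + (-3 + h)*√h = -9 + √h*(-3 + h))
m(b) = -63 - 98*I + 7*b (m(b) = 7*(b + (-9 + (-4)^(3/2) - 6*I)) = 7*(b + (-9 - 8*I - 6*I)) = 7*(b + (-9 - 14*I)) = 7*(-9 + b - 14*I) = -63 - 98*I + 7*b)
T = -63
m(y(1*(-3)))*T = (-63 - 98*I + 7*(-5*(-3)))*(-63) = (-63 - 98*I + 7*15)*(-63) = (-63 - 98*I + 105)*(-63) = (42 - 98*I)*(-63) = -2646 + 6174*I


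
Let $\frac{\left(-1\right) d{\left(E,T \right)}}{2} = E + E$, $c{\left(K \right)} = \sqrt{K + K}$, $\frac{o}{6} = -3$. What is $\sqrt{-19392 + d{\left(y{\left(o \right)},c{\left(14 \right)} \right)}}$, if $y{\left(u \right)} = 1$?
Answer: $2 i \sqrt{4849} \approx 139.27 i$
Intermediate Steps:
$o = -18$ ($o = 6 \left(-3\right) = -18$)
$c{\left(K \right)} = \sqrt{2} \sqrt{K}$ ($c{\left(K \right)} = \sqrt{2 K} = \sqrt{2} \sqrt{K}$)
$d{\left(E,T \right)} = - 4 E$ ($d{\left(E,T \right)} = - 2 \left(E + E\right) = - 2 \cdot 2 E = - 4 E$)
$\sqrt{-19392 + d{\left(y{\left(o \right)},c{\left(14 \right)} \right)}} = \sqrt{-19392 - 4} = \sqrt{-19396} = 2 i \sqrt{4849}$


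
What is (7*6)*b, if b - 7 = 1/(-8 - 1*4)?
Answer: 581/2 ≈ 290.50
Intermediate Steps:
b = 83/12 (b = 7 + 1/(-8 - 1*4) = 7 + 1/(-8 - 4) = 7 + 1/(-12) = 7 - 1/12 = 83/12 ≈ 6.9167)
(7*6)*b = (7*6)*(83/12) = 42*(83/12) = 581/2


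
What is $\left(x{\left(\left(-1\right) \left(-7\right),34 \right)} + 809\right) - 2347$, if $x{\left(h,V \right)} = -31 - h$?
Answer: $-1576$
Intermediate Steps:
$\left(x{\left(\left(-1\right) \left(-7\right),34 \right)} + 809\right) - 2347 = \left(\left(-31 - \left(-1\right) \left(-7\right)\right) + 809\right) - 2347 = \left(\left(-31 - 7\right) + 809\right) - 2347 = \left(-38 + 809\right) - 2347 = 771 - 2347 = -1576$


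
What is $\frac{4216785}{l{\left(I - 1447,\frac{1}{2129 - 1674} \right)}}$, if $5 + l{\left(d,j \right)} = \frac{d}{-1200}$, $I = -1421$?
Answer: $- \frac{140559500}{87} \approx -1.6156 \cdot 10^{6}$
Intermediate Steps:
$l{\left(d,j \right)} = -5 - \frac{d}{1200}$ ($l{\left(d,j \right)} = -5 + \frac{d}{-1200} = -5 + d \left(- \frac{1}{1200}\right) = -5 - \frac{d}{1200}$)
$\frac{4216785}{l{\left(I - 1447,\frac{1}{2129 - 1674} \right)}} = \frac{4216785}{-5 - \frac{-1421 - 1447}{1200}} = \frac{4216785}{-5 - - \frac{239}{100}} = \frac{4216785}{-5 + \frac{239}{100}} = \frac{4216785}{- \frac{261}{100}} = 4216785 \left(- \frac{100}{261}\right) = - \frac{140559500}{87}$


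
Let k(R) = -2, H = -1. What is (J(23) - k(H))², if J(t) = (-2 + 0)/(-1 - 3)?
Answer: 25/4 ≈ 6.2500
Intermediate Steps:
J(t) = ½ (J(t) = -2/(-4) = -2*(-¼) = ½)
(J(23) - k(H))² = (½ - 1*(-2))² = (½ + 2)² = (5/2)² = 25/4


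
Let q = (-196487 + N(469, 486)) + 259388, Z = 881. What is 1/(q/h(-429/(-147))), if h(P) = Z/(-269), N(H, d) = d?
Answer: -881/17051103 ≈ -5.1668e-5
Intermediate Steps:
q = 63387 (q = (-196487 + 486) + 259388 = -196001 + 259388 = 63387)
h(P) = -881/269 (h(P) = 881/(-269) = 881*(-1/269) = -881/269)
1/(q/h(-429/(-147))) = 1/(63387/(-881/269)) = 1/(63387*(-269/881)) = 1/(-17051103/881) = -881/17051103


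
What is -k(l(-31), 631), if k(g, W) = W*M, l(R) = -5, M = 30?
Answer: -18930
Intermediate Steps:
k(g, W) = 30*W (k(g, W) = W*30 = 30*W)
-k(l(-31), 631) = -30*631 = -1*18930 = -18930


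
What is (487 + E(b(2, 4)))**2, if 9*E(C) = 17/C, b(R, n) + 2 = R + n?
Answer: 307967401/1296 ≈ 2.3763e+5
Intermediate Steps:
b(R, n) = -2 + R + n (b(R, n) = -2 + (R + n) = -2 + R + n)
E(C) = 17/(9*C) (E(C) = (17/C)/9 = 17/(9*C))
(487 + E(b(2, 4)))**2 = (487 + 17/(9*(-2 + 2 + 4)))**2 = (487 + (17/9)/4)**2 = (487 + (17/9)*(1/4))**2 = (487 + 17/36)**2 = (17549/36)**2 = 307967401/1296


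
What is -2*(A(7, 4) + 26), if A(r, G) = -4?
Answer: -44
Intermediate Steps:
-2*(A(7, 4) + 26) = -2*(-4 + 26) = -2*22 = -44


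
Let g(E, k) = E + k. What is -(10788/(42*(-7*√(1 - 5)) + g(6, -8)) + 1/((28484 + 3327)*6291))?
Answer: 83035644689/1330617833649 - 1585836*I/86437 ≈ 0.062404 - 18.347*I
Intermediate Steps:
-(10788/(42*(-7*√(1 - 5)) + g(6, -8)) + 1/((28484 + 3327)*6291)) = -(10788/(42*(-7*√(1 - 5)) + (6 - 8)) + 1/((28484 + 3327)*6291)) = -(10788/(42*(-14*I) - 2) + (1/6291)/31811) = -(10788/(42*(-14*I) - 2) + (1/31811)*(1/6291)) = -(10788/(42*(-14*I) - 2) + 1/200123001) = -(10788/(-588*I - 2) + 1/200123001) = -(10788/(-2 - 588*I) + 1/200123001) = -(10788*((-2 + 588*I)/345748) + 1/200123001) = -(2697*(-2 + 588*I)/86437 + 1/200123001) = -(1/200123001 + 2697*(-2 + 588*I)/86437) = -1/200123001 - 2697*(-2 + 588*I)/86437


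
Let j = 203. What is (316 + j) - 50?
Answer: 469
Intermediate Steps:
(316 + j) - 50 = (316 + 203) - 50 = 519 - 50 = 469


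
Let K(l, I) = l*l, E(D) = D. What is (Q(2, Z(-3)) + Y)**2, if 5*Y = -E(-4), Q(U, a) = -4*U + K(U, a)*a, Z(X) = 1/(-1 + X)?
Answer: 1681/25 ≈ 67.240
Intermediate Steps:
K(l, I) = l**2
Q(U, a) = -4*U + a*U**2 (Q(U, a) = -4*U + U**2*a = -4*U + a*U**2)
Y = 4/5 (Y = (-1*(-4))/5 = (1/5)*4 = 4/5 ≈ 0.80000)
(Q(2, Z(-3)) + Y)**2 = (2*(-4 + 2/(-1 - 3)) + 4/5)**2 = (2*(-4 + 2/(-4)) + 4/5)**2 = (2*(-4 + 2*(-1/4)) + 4/5)**2 = (2*(-4 - 1/2) + 4/5)**2 = (2*(-9/2) + 4/5)**2 = (-9 + 4/5)**2 = (-41/5)**2 = 1681/25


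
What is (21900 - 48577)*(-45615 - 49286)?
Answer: 2531673977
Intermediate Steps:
(21900 - 48577)*(-45615 - 49286) = -26677*(-94901) = 2531673977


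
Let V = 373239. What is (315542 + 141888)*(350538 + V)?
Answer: 331077313110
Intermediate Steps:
(315542 + 141888)*(350538 + V) = (315542 + 141888)*(350538 + 373239) = 457430*723777 = 331077313110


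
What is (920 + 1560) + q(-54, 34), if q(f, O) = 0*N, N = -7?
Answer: 2480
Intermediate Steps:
q(f, O) = 0 (q(f, O) = 0*(-7) = 0)
(920 + 1560) + q(-54, 34) = (920 + 1560) + 0 = 2480 + 0 = 2480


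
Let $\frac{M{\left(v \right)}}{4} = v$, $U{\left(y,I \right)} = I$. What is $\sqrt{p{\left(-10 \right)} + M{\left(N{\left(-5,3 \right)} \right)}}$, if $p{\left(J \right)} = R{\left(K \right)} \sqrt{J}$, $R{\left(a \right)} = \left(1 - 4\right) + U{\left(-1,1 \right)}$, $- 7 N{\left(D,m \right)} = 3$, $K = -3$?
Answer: $\frac{\sqrt{-84 - 98 i \sqrt{10}}}{7} \approx 1.5554 - 2.0331 i$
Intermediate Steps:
$N{\left(D,m \right)} = - \frac{3}{7}$ ($N{\left(D,m \right)} = \left(- \frac{1}{7}\right) 3 = - \frac{3}{7}$)
$M{\left(v \right)} = 4 v$
$R{\left(a \right)} = -2$ ($R{\left(a \right)} = \left(1 - 4\right) + 1 = -3 + 1 = -2$)
$p{\left(J \right)} = - 2 \sqrt{J}$
$\sqrt{p{\left(-10 \right)} + M{\left(N{\left(-5,3 \right)} \right)}} = \sqrt{- 2 \sqrt{-10} + 4 \left(- \frac{3}{7}\right)} = \sqrt{- 2 i \sqrt{10} - \frac{12}{7}} = \sqrt{- \frac{12}{7} - 2 i \sqrt{10}}$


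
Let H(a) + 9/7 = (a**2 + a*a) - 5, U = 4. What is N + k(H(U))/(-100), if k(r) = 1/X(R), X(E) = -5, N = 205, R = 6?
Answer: 102501/500 ≈ 205.00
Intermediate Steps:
H(a) = -44/7 + 2*a**2 (H(a) = -9/7 + ((a**2 + a*a) - 5) = -9/7 + ((a**2 + a**2) - 5) = -9/7 + (2*a**2 - 5) = -9/7 + (-5 + 2*a**2) = -44/7 + 2*a**2)
k(r) = -1/5 (k(r) = 1/(-5) = -1/5)
N + k(H(U))/(-100) = 205 - 1/5/(-100) = 205 - 1/100*(-1/5) = 205 + 1/500 = 102501/500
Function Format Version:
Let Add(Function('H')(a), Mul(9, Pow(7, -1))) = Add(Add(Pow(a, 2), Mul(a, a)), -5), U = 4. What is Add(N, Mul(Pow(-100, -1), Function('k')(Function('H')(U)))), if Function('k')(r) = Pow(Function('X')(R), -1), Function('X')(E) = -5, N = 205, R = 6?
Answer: Rational(102501, 500) ≈ 205.00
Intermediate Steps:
Function('H')(a) = Add(Rational(-44, 7), Mul(2, Pow(a, 2))) (Function('H')(a) = Add(Rational(-9, 7), Add(Add(Pow(a, 2), Mul(a, a)), -5)) = Add(Rational(-9, 7), Add(Add(Pow(a, 2), Pow(a, 2)), -5)) = Add(Rational(-9, 7), Add(Mul(2, Pow(a, 2)), -5)) = Add(Rational(-9, 7), Add(-5, Mul(2, Pow(a, 2)))) = Add(Rational(-44, 7), Mul(2, Pow(a, 2))))
Function('k')(r) = Rational(-1, 5) (Function('k')(r) = Pow(-5, -1) = Rational(-1, 5))
Add(N, Mul(Pow(-100, -1), Function('k')(Function('H')(U)))) = Add(205, Mul(Pow(-100, -1), Rational(-1, 5))) = Add(205, Mul(Rational(-1, 100), Rational(-1, 5))) = Add(205, Rational(1, 500)) = Rational(102501, 500)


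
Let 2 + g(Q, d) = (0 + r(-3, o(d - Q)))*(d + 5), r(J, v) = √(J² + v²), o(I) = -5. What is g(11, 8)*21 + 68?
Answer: 26 + 273*√34 ≈ 1617.8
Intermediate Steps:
g(Q, d) = -2 + √34*(5 + d) (g(Q, d) = -2 + (0 + √((-3)² + (-5)²))*(d + 5) = -2 + (0 + √(9 + 25))*(5 + d) = -2 + (0 + √34)*(5 + d) = -2 + √34*(5 + d))
g(11, 8)*21 + 68 = (-2 + 5*√34 + 8*√34)*21 + 68 = (-2 + 13*√34)*21 + 68 = (-42 + 273*√34) + 68 = 26 + 273*√34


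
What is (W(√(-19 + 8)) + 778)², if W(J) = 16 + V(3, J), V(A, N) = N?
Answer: (794 + I*√11)² ≈ 6.3043e+5 + 5267.0*I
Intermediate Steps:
W(J) = 16 + J
(W(√(-19 + 8)) + 778)² = ((16 + √(-19 + 8)) + 778)² = ((16 + √(-11)) + 778)² = ((16 + I*√11) + 778)² = (794 + I*√11)²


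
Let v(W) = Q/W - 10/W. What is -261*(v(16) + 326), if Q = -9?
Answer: -1356417/16 ≈ -84776.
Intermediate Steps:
v(W) = -19/W (v(W) = -9/W - 10/W = -19/W)
-261*(v(16) + 326) = -261*(-19/16 + 326) = -261*5197/16 = -1356417/16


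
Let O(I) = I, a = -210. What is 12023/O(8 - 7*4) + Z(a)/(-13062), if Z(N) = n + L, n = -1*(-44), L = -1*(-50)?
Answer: -78523153/130620 ≈ -601.16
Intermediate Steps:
L = 50
n = 44
Z(N) = 94 (Z(N) = 44 + 50 = 94)
12023/O(8 - 7*4) + Z(a)/(-13062) = 12023/(8 - 7*4) + 94/(-13062) = 12023/(8 - 28) + 94*(-1/13062) = 12023/(-20) - 47/6531 = 12023*(-1/20) - 47/6531 = -12023/20 - 47/6531 = -78523153/130620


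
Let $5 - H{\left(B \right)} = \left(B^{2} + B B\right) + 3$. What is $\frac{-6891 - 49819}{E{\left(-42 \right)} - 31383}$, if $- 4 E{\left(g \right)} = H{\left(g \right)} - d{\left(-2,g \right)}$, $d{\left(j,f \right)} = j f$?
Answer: $\frac{113420}{60961} \approx 1.8605$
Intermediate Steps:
$d{\left(j,f \right)} = f j$
$H{\left(B \right)} = 2 - 2 B^{2}$ ($H{\left(B \right)} = 5 - \left(\left(B^{2} + B B\right) + 3\right) = 5 - \left(\left(B^{2} + B^{2}\right) + 3\right) = 5 - \left(2 B^{2} + 3\right) = 5 - \left(3 + 2 B^{2}\right) = 2 - 2 B^{2}$)
$E{\left(g \right)} = - \frac{1}{2} + \frac{g^{2}}{2} - \frac{g}{2}$ ($E{\left(g \right)} = - \frac{\left(2 - 2 g^{2}\right) - g \left(-2\right)}{4} = - \frac{\left(2 - 2 g^{2}\right) - - 2 g}{4} = - \frac{\left(2 - 2 g^{2}\right) + 2 g}{4} = - \frac{2 - 2 g^{2} + 2 g}{4} = - \frac{1}{2} + \frac{g^{2}}{2} - \frac{g}{2}$)
$\frac{-6891 - 49819}{E{\left(-42 \right)} - 31383} = \frac{-6891 - 49819}{\left(- \frac{1}{2} + \frac{\left(-42\right)^{2}}{2} - -21\right) - 31383} = - \frac{56710}{\left(- \frac{1}{2} + \frac{1}{2} \cdot 1764 + 21\right) - 31383} = - \frac{56710}{\left(- \frac{1}{2} + 882 + 21\right) - 31383} = - \frac{56710}{\frac{1805}{2} - 31383} = - \frac{56710}{- \frac{60961}{2}} = \left(-56710\right) \left(- \frac{2}{60961}\right) = \frac{113420}{60961}$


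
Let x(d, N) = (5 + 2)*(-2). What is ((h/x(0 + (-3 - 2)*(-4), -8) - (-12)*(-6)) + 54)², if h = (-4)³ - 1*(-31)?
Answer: 47961/196 ≈ 244.70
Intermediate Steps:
h = -33 (h = -64 + 31 = -33)
x(d, N) = -14 (x(d, N) = 7*(-2) = -14)
((h/x(0 + (-3 - 2)*(-4), -8) - (-12)*(-6)) + 54)² = ((-33/(-14) - (-12)*(-6)) + 54)² = ((-33*(-1/14) - 1*72) + 54)² = ((33/14 - 72) + 54)² = (-975/14 + 54)² = (-219/14)² = 47961/196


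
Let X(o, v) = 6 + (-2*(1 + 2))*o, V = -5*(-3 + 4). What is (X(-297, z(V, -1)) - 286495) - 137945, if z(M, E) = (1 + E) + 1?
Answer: -422652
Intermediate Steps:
V = -5 (V = -5*1 = -5)
z(M, E) = 2 + E
X(o, v) = 6 - 6*o (X(o, v) = 6 + (-2*3)*o = 6 - 6*o)
(X(-297, z(V, -1)) - 286495) - 137945 = ((6 - 6*(-297)) - 286495) - 137945 = ((6 + 1782) - 286495) - 137945 = (1788 - 286495) - 137945 = -284707 - 137945 = -422652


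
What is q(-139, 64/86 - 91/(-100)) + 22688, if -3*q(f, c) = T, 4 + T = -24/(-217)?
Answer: 14770732/651 ≈ 22689.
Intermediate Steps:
T = -844/217 (T = -4 - 24/(-217) = -4 - 24*(-1/217) = -4 + 24/217 = -844/217 ≈ -3.8894)
q(f, c) = 844/651 (q(f, c) = -⅓*(-844/217) = 844/651)
q(-139, 64/86 - 91/(-100)) + 22688 = 844/651 + 22688 = 14770732/651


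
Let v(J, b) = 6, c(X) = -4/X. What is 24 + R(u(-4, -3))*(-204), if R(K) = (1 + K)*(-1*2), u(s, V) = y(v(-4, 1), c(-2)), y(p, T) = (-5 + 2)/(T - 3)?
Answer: 1656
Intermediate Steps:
y(p, T) = -3/(-3 + T)
u(s, V) = 3 (u(s, V) = -3/(-3 - 4/(-2)) = -3/(-3 - 4*(-½)) = -3/(-3 + 2) = -3/(-1) = -3*(-1) = 3)
R(K) = -2 - 2*K (R(K) = (1 + K)*(-2) = -2 - 2*K)
24 + R(u(-4, -3))*(-204) = 24 + (-2 - 2*3)*(-204) = 24 + (-2 - 6)*(-204) = 24 - 8*(-204) = 24 + 1632 = 1656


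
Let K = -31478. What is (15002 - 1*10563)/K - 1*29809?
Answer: -938332141/31478 ≈ -29809.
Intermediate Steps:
(15002 - 1*10563)/K - 1*29809 = (15002 - 1*10563)/(-31478) - 1*29809 = (15002 - 10563)*(-1/31478) - 29809 = 4439*(-1/31478) - 29809 = -4439/31478 - 29809 = -938332141/31478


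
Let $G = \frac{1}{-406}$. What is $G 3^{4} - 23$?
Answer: $- \frac{9419}{406} \approx -23.199$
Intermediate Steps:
$G = - \frac{1}{406} \approx -0.0024631$
$G 3^{4} - 23 = - \frac{3^{4}}{406} - 23 = \left(- \frac{1}{406}\right) 81 - 23 = - \frac{81}{406} - 23 = - \frac{9419}{406}$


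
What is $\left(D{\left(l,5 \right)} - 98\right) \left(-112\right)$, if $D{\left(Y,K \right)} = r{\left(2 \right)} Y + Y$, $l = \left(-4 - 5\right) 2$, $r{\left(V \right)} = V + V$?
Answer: $21056$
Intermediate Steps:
$r{\left(V \right)} = 2 V$
$l = -18$ ($l = \left(-9\right) 2 = -18$)
$D{\left(Y,K \right)} = 5 Y$ ($D{\left(Y,K \right)} = 2 \cdot 2 Y + Y = 4 Y + Y = 5 Y$)
$\left(D{\left(l,5 \right)} - 98\right) \left(-112\right) = \left(5 \left(-18\right) - 98\right) \left(-112\right) = \left(-90 - 98\right) \left(-112\right) = \left(-188\right) \left(-112\right) = 21056$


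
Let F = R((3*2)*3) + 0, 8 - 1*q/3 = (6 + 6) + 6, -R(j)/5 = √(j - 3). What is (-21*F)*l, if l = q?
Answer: -3150*√15 ≈ -12200.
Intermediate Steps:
R(j) = -5*√(-3 + j) (R(j) = -5*√(j - 3) = -5*√(-3 + j))
q = -30 (q = 24 - 3*((6 + 6) + 6) = 24 - 3*(12 + 6) = 24 - 3*18 = 24 - 54 = -30)
F = -5*√15 (F = -5*√(-3 + (3*2)*3) + 0 = -5*√(-3 + 6*3) + 0 = -5*√(-3 + 18) + 0 = -5*√15 + 0 = -5*√15 ≈ -19.365)
l = -30
(-21*F)*l = -(-105)*√15*(-30) = (105*√15)*(-30) = -3150*√15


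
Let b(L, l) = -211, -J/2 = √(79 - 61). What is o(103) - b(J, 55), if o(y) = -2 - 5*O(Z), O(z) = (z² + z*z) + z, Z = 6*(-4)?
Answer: -5431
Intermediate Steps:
Z = -24
J = -6*√2 (J = -2*√(79 - 61) = -6*√2 ≈ -8.4853)
O(z) = z + 2*z² (O(z) = (z² + z²) + z = 2*z² + z = z + 2*z²)
o(y) = -5642 (o(y) = -2 - (-120)*(1 + 2*(-24)) = -2 - (-120)*(1 - 48) = -2 - (-120)*(-47) = -2 - 5*1128 = -2 - 5640 = -5642)
o(103) - b(J, 55) = -5642 - 1*(-211) = -5642 + 211 = -5431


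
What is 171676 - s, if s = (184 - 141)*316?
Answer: 158088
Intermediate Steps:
s = 13588 (s = 43*316 = 13588)
171676 - s = 171676 - 1*13588 = 171676 - 13588 = 158088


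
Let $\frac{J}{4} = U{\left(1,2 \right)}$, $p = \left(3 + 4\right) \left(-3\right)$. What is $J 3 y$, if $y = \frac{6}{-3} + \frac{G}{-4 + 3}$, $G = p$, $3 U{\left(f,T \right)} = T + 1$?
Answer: $228$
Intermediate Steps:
$U{\left(f,T \right)} = \frac{1}{3} + \frac{T}{3}$ ($U{\left(f,T \right)} = \frac{T + 1}{3} = \frac{1 + T}{3} = \frac{1}{3} + \frac{T}{3}$)
$p = -21$ ($p = 7 \left(-3\right) = -21$)
$J = 4$ ($J = 4 \left(\frac{1}{3} + \frac{1}{3} \cdot 2\right) = 4 \left(\frac{1}{3} + \frac{2}{3}\right) = 4 \cdot 1 = 4$)
$G = -21$
$y = 19$ ($y = \frac{6}{-3} - \frac{21}{-4 + 3} = 6 \left(- \frac{1}{3}\right) - \frac{21}{-1} = -2 - -21 = -2 + 21 = 19$)
$J 3 y = 4 \cdot 3 \cdot 19 = 12 \cdot 19 = 228$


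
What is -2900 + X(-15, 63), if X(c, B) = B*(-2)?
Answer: -3026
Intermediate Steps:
X(c, B) = -2*B
-2900 + X(-15, 63) = -2900 - 2*63 = -2900 - 126 = -3026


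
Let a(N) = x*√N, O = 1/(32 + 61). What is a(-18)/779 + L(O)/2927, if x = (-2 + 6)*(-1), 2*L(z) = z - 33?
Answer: -1534/272211 - 12*I*√2/779 ≈ -0.0056353 - 0.021785*I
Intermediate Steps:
O = 1/93 ≈ 0.010753
L(z) = -33/2 + z/2 (L(z) = (z - 33)/2 = (-33 + z)/2 = -33/2 + z/2)
x = -4 (x = 4*(-1) = -4)
a(N) = -4*√N
a(-18)/779 + L(O)/2927 = -12*I*√2/779 + (-33/2 + (½)*(1/93))/2927 = -12*I*√2*(1/779) + (-33/2 + 1/186)*(1/2927) = -12*I*√2*(1/779) - 1534/93*1/2927 = -12*I*√2/779 - 1534/272211 = -1534/272211 - 12*I*√2/779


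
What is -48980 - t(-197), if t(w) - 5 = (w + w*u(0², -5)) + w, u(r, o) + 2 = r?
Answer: -48985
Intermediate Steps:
u(r, o) = -2 + r
t(w) = 5 (t(w) = 5 + ((w + w*(-2 + 0²)) + w) = 5 + ((w + w*(-2 + 0)) + w) = 5 + ((w + w*(-2)) + w) = 5 + ((w - 2*w) + w) = 5 + (-w + w) = 5 + 0 = 5)
-48980 - t(-197) = -48980 - 1*5 = -48980 - 5 = -48985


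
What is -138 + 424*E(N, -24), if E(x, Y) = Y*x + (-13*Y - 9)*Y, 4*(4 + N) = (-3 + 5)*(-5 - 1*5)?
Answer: -2991882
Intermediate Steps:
N = -9 (N = -4 + ((-3 + 5)*(-5 - 1*5))/4 = -4 + (2*(-5 - 5))/4 = -4 + (2*(-10))/4 = -4 + (¼)*(-20) = -4 - 5 = -9)
E(x, Y) = Y*x + Y*(-9 - 13*Y) (E(x, Y) = Y*x + (-9 - 13*Y)*Y = Y*x + Y*(-9 - 13*Y))
-138 + 424*E(N, -24) = -138 + 424*(-24*(-9 - 9 - 13*(-24))) = -138 + 424*(-24*(-9 - 9 + 312)) = -138 + 424*(-24*294) = -138 + 424*(-7056) = -138 - 2991744 = -2991882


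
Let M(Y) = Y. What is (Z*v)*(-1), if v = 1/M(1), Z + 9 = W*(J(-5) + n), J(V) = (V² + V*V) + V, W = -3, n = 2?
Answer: 150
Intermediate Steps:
J(V) = V + 2*V² (J(V) = (V² + V²) + V = 2*V² + V = V + 2*V²)
Z = -150 (Z = -9 - 3*(-5*(1 + 2*(-5)) + 2) = -9 - 3*(-5*(1 - 10) + 2) = -9 - 3*(-5*(-9) + 2) = -9 - 3*(45 + 2) = -9 - 3*47 = -9 - 141 = -150)
v = 1 (v = 1/1 = 1)
(Z*v)*(-1) = -150*1*(-1) = -150*(-1) = 150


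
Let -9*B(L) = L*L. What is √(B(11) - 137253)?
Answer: I*√1235398/3 ≈ 370.5*I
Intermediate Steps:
B(L) = -L²/9 (B(L) = -L*L/9 = -L²/9)
√(B(11) - 137253) = √(-⅑*11² - 137253) = √(-⅑*121 - 137253) = √(-121/9 - 137253) = √(-1235398/9) = I*√1235398/3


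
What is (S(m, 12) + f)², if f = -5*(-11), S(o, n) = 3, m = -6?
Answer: 3364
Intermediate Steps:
f = 55
(S(m, 12) + f)² = (3 + 55)² = 58² = 3364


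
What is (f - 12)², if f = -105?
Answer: 13689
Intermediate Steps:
(f - 12)² = (-105 - 12)² = (-117)² = 13689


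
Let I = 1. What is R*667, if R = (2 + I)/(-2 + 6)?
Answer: 2001/4 ≈ 500.25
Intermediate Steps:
R = ¾ (R = (2 + 1)/(-2 + 6) = 3/4 = 3*(¼) = ¾ ≈ 0.75000)
R*667 = (¾)*667 = 2001/4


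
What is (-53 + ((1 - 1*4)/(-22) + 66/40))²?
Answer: 126945289/48400 ≈ 2622.8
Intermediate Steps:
(-53 + ((1 - 1*4)/(-22) + 66/40))² = (-53 + ((1 - 4)*(-1/22) + 66*(1/40)))² = (-53 + (-3*(-1/22) + 33/20))² = (-53 + (3/22 + 33/20))² = (-53 + 393/220)² = (-11267/220)² = 126945289/48400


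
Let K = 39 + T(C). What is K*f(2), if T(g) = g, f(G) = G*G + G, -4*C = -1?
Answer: 471/2 ≈ 235.50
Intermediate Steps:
C = ¼ (C = -¼*(-1) = ¼ ≈ 0.25000)
f(G) = G + G² (f(G) = G² + G = G + G²)
K = 157/4 (K = 39 + ¼ = 157/4 ≈ 39.250)
K*f(2) = 157*(2*(1 + 2))/4 = 157*(2*3)/4 = (157/4)*6 = 471/2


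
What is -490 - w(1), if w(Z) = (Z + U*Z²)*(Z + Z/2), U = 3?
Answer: -496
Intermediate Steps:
w(Z) = 3*Z*(Z + 3*Z²)/2 (w(Z) = (Z + 3*Z²)*(Z + Z/2) = (Z + 3*Z²)*(3*Z/2) = 3*Z*(Z + 3*Z²)/2)
-490 - w(1) = -490 - 3*1²*(1 + 3*1)/2 = -490 - 3*(1 + 3)/2 = -490 - 3*4/2 = -490 - 1*6 = -490 - 6 = -496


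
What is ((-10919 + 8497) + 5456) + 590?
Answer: 3624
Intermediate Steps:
((-10919 + 8497) + 5456) + 590 = (-2422 + 5456) + 590 = 3034 + 590 = 3624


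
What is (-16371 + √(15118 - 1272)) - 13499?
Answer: -29870 + √13846 ≈ -29752.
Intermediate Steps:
(-16371 + √(15118 - 1272)) - 13499 = (-16371 + √13846) - 13499 = -29870 + √13846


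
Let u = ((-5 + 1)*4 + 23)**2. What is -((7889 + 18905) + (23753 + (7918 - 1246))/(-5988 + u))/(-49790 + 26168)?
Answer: 53033047/46763686 ≈ 1.1341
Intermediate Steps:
u = 49 (u = (-4*4 + 23)**2 = (-16 + 23)**2 = 7**2 = 49)
-((7889 + 18905) + (23753 + (7918 - 1246))/(-5988 + u))/(-49790 + 26168) = -((7889 + 18905) + (23753 + (7918 - 1246))/(-5988 + 49))/(-49790 + 26168) = -(26794 + (23753 + 6672)/(-5939))/(-23622) = -(26794 + 30425*(-1/5939))*(-1)/23622 = -(26794 - 30425/5939)*(-1)/23622 = -159099141*(-1)/(5939*23622) = -1*(-53033047/46763686) = 53033047/46763686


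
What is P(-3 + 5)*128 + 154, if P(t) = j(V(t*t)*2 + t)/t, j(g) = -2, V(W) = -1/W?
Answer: 26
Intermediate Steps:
P(t) = -2/t
P(-3 + 5)*128 + 154 = -2/(-3 + 5)*128 + 154 = -2/2*128 + 154 = -2*½*128 + 154 = -1*128 + 154 = -128 + 154 = 26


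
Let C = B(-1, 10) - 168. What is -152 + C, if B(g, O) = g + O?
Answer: -311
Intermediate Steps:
B(g, O) = O + g
C = -159 (C = (10 - 1) - 168 = 9 - 168 = -159)
-152 + C = -152 - 159 = -311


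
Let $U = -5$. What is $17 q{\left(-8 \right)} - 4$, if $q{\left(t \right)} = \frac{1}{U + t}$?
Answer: $- \frac{69}{13} \approx -5.3077$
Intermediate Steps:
$q{\left(t \right)} = \frac{1}{-5 + t}$
$17 q{\left(-8 \right)} - 4 = \frac{17}{-5 - 8} - 4 = \frac{17}{-13} - 4 = 17 \left(- \frac{1}{13}\right) - 4 = - \frac{17}{13} - 4 = - \frac{69}{13}$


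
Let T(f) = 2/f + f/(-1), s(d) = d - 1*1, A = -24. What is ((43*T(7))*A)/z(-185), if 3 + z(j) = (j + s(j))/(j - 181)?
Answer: -17752464/5089 ≈ -3488.4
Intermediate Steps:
s(d) = -1 + d (s(d) = d - 1 = -1 + d)
T(f) = -f + 2/f (T(f) = 2/f + f*(-1) = 2/f - f = -f + 2/f)
z(j) = -3 + (-1 + 2*j)/(-181 + j) (z(j) = -3 + (j + (-1 + j))/(j - 181) = -3 + (-1 + 2*j)/(-181 + j))
((43*T(7))*A)/z(-185) = ((43*(-1*7 + 2/7))*(-24))/(((542 - 1*(-185))/(-181 - 185))) = ((43*(-7 + 2*(1/7)))*(-24))/(((542 + 185)/(-366))) = ((43*(-7 + 2/7))*(-24))/((-1/366*727)) = ((43*(-47/7))*(-24))/(-727/366) = -2021/7*(-24)*(-366/727) = (48504/7)*(-366/727) = -17752464/5089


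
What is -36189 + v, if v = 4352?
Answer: -31837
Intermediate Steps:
-36189 + v = -36189 + 4352 = -31837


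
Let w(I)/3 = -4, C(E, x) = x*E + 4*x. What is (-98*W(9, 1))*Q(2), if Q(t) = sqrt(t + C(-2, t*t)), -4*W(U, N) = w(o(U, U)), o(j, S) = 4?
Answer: -294*sqrt(10) ≈ -929.71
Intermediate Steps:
C(E, x) = 4*x + E*x (C(E, x) = E*x + 4*x = 4*x + E*x)
w(I) = -12 (w(I) = 3*(-4) = -12)
W(U, N) = 3 (W(U, N) = -1/4*(-12) = 3)
Q(t) = sqrt(t + 2*t**2) (Q(t) = sqrt(t + (t*t)*(4 - 2)) = sqrt(t + t**2*2) = sqrt(t + 2*t**2))
(-98*W(9, 1))*Q(2) = (-98*3)*sqrt(2*(1 + 2*2)) = -294*sqrt(2)*sqrt(1 + 4) = -294*sqrt(10)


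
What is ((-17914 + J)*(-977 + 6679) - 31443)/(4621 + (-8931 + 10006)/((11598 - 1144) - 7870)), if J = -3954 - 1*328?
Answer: -327116402440/11941739 ≈ -27393.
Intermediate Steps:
J = -4282 (J = -3954 - 328 = -4282)
((-17914 + J)*(-977 + 6679) - 31443)/(4621 + (-8931 + 10006)/((11598 - 1144) - 7870)) = ((-17914 - 4282)*(-977 + 6679) - 31443)/(4621 + (-8931 + 10006)/((11598 - 1144) - 7870)) = (-22196*5702 - 31443)/(4621 + 1075/(10454 - 7870)) = (-126561592 - 31443)/(4621 + 1075/2584) = -126593035/(4621 + 1075*(1/2584)) = -126593035/(4621 + 1075/2584) = -126593035/11941739/2584 = -126593035*2584/11941739 = -327116402440/11941739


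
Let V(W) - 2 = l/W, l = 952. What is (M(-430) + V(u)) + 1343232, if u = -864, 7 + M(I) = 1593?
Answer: 145240441/108 ≈ 1.3448e+6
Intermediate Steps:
M(I) = 1586 (M(I) = -7 + 1593 = 1586)
V(W) = 2 + 952/W
(M(-430) + V(u)) + 1343232 = (1586 + (2 + 952/(-864))) + 1343232 = (1586 + (2 + 952*(-1/864))) + 1343232 = (1586 + (2 - 119/108)) + 1343232 = (1586 + 97/108) + 1343232 = 171385/108 + 1343232 = 145240441/108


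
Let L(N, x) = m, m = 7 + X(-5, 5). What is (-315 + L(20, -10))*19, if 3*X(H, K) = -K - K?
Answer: -17746/3 ≈ -5915.3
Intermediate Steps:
X(H, K) = -2*K/3 (X(H, K) = (-K - K)/3 = (-2*K)/3 = -2*K/3)
m = 11/3 (m = 7 - ⅔*5 = 7 - 10/3 = 11/3 ≈ 3.6667)
L(N, x) = 11/3
(-315 + L(20, -10))*19 = (-315 + 11/3)*19 = -934/3*19 = -17746/3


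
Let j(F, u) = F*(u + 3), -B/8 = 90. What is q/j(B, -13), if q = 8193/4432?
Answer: 2731/10636800 ≈ 0.00025675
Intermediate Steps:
B = -720 (B = -8*90 = -720)
j(F, u) = F*(3 + u)
q = 8193/4432 (q = 8193*(1/4432) = 8193/4432 ≈ 1.8486)
q/j(B, -13) = 8193/(4432*((-720*(3 - 13)))) = 8193/(4432*((-720*(-10)))) = (8193/4432)/7200 = (8193/4432)*(1/7200) = 2731/10636800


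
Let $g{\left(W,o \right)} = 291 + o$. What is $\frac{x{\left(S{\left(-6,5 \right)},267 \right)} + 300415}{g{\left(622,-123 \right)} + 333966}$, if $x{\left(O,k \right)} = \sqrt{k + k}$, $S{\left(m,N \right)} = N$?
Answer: $\frac{300415}{334134} + \frac{\sqrt{534}}{334134} \approx 0.89915$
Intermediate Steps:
$x{\left(O,k \right)} = \sqrt{2} \sqrt{k}$ ($x{\left(O,k \right)} = \sqrt{2 k} = \sqrt{2} \sqrt{k}$)
$\frac{x{\left(S{\left(-6,5 \right)},267 \right)} + 300415}{g{\left(622,-123 \right)} + 333966} = \frac{\sqrt{2} \sqrt{267} + 300415}{\left(291 - 123\right) + 333966} = \frac{\sqrt{534} + 300415}{168 + 333966} = \frac{300415 + \sqrt{534}}{334134} = \left(300415 + \sqrt{534}\right) \frac{1}{334134} = \frac{300415}{334134} + \frac{\sqrt{534}}{334134}$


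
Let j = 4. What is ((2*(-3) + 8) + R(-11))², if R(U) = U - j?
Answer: 169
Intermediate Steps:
R(U) = -4 + U (R(U) = U - 1*4 = U - 4 = -4 + U)
((2*(-3) + 8) + R(-11))² = ((2*(-3) + 8) + (-4 - 11))² = ((-6 + 8) - 15)² = (2 - 15)² = (-13)² = 169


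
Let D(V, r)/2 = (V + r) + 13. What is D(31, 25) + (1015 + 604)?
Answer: 1757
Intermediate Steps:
D(V, r) = 26 + 2*V + 2*r (D(V, r) = 2*((V + r) + 13) = 2*(13 + V + r) = 26 + 2*V + 2*r)
D(31, 25) + (1015 + 604) = (26 + 2*31 + 2*25) + (1015 + 604) = (26 + 62 + 50) + 1619 = 138 + 1619 = 1757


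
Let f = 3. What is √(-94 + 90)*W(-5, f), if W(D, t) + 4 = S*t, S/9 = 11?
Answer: 586*I ≈ 586.0*I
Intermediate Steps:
S = 99 (S = 9*11 = 99)
W(D, t) = -4 + 99*t
√(-94 + 90)*W(-5, f) = √(-94 + 90)*(-4 + 99*3) = √(-4)*(-4 + 297) = (2*I)*293 = 586*I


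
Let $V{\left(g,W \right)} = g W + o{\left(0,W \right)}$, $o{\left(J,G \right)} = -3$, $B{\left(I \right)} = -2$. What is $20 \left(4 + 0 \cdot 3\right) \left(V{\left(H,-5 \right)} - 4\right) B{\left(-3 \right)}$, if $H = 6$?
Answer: $5920$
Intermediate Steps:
$V{\left(g,W \right)} = -3 + W g$ ($V{\left(g,W \right)} = g W - 3 = W g - 3 = -3 + W g$)
$20 \left(4 + 0 \cdot 3\right) \left(V{\left(H,-5 \right)} - 4\right) B{\left(-3 \right)} = 20 \left(4 + 0 \cdot 3\right) \left(\left(-3 - 30\right) - 4\right) \left(-2\right) = 20 \left(4 + 0\right) \left(\left(-3 - 30\right) - 4\right) \left(-2\right) = 20 \cdot 4 \left(-33 - 4\right) \left(-2\right) = 80 \left(\left(-37\right) \left(-2\right)\right) = 80 \cdot 74 = 5920$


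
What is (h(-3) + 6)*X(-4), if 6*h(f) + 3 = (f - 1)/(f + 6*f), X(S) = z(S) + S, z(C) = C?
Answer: -2788/63 ≈ -44.254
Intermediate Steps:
X(S) = 2*S (X(S) = S + S = 2*S)
h(f) = -1/2 + (-1 + f)/(42*f) (h(f) = -1/2 + ((f - 1)/(f + 6*f))/6 = -1/2 + ((-1 + f)/((7*f)))/6 = -1/2 + ((-1 + f)*(1/(7*f)))/6 = -1/2 + ((-1 + f)/(7*f))/6 = -1/2 + (-1 + f)/(42*f))
(h(-3) + 6)*X(-4) = ((1/42)*(-1 - 20*(-3))/(-3) + 6)*(2*(-4)) = ((1/42)*(-1/3)*(-1 + 60) + 6)*(-8) = ((1/42)*(-1/3)*59 + 6)*(-8) = (-59/126 + 6)*(-8) = (697/126)*(-8) = -2788/63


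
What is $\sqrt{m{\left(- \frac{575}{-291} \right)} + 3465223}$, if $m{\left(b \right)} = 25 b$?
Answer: $\frac{2 \sqrt{73360682997}}{291} \approx 1861.5$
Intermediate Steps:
$\sqrt{m{\left(- \frac{575}{-291} \right)} + 3465223} = \sqrt{25 \left(- \frac{575}{-291}\right) + 3465223} = \sqrt{25 \left(\left(-575\right) \left(- \frac{1}{291}\right)\right) + 3465223} = \sqrt{25 \cdot \frac{575}{291} + 3465223} = \sqrt{\frac{14375}{291} + 3465223} = \sqrt{\frac{1008394268}{291}} = \frac{2 \sqrt{73360682997}}{291}$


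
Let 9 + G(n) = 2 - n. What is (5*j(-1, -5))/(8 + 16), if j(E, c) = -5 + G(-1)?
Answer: -55/24 ≈ -2.2917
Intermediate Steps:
G(n) = -7 - n (G(n) = -9 + (2 - n) = -7 - n)
j(E, c) = -11 (j(E, c) = -5 + (-7 - 1*(-1)) = -5 + (-7 + 1) = -5 - 6 = -11)
(5*j(-1, -5))/(8 + 16) = (5*(-11))/(8 + 16) = -55/24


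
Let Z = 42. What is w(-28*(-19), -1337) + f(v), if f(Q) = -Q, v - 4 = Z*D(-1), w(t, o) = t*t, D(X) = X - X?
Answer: 283020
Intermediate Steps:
D(X) = 0
w(t, o) = t²
v = 4 (v = 4 + 42*0 = 4 + 0 = 4)
w(-28*(-19), -1337) + f(v) = (-28*(-19))² - 1*4 = 532² - 4 = 283024 - 4 = 283020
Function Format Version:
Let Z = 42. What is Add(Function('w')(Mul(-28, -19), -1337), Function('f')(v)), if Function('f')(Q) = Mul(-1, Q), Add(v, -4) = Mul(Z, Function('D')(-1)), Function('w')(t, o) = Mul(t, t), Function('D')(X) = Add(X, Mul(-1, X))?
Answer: 283020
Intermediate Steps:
Function('D')(X) = 0
Function('w')(t, o) = Pow(t, 2)
v = 4 (v = Add(4, Mul(42, 0)) = Add(4, 0) = 4)
Add(Function('w')(Mul(-28, -19), -1337), Function('f')(v)) = Add(Pow(Mul(-28, -19), 2), Mul(-1, 4)) = Add(Pow(532, 2), -4) = Add(283024, -4) = 283020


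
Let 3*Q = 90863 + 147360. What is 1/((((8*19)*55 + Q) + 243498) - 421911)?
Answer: -3/271936 ≈ -1.1032e-5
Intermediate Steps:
Q = 238223/3 (Q = (90863 + 147360)/3 = (1/3)*238223 = 238223/3 ≈ 79408.)
1/((((8*19)*55 + Q) + 243498) - 421911) = 1/((((8*19)*55 + 238223/3) + 243498) - 421911) = 1/(((152*55 + 238223/3) + 243498) - 421911) = 1/(((8360 + 238223/3) + 243498) - 421911) = 1/((263303/3 + 243498) - 421911) = 1/(993797/3 - 421911) = 1/(-271936/3) = -3/271936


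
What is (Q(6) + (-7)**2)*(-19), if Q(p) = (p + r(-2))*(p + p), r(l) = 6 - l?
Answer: -4123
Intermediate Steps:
Q(p) = 2*p*(8 + p) (Q(p) = (p + (6 - 1*(-2)))*(p + p) = (p + (6 + 2))*(2*p) = (p + 8)*(2*p) = (8 + p)*(2*p) = 2*p*(8 + p))
(Q(6) + (-7)**2)*(-19) = (2*6*(8 + 6) + (-7)**2)*(-19) = (2*6*14 + 49)*(-19) = (168 + 49)*(-19) = 217*(-19) = -4123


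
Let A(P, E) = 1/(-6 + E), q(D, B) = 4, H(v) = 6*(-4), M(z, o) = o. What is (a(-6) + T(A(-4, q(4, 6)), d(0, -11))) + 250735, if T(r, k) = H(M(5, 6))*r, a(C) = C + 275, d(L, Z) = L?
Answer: 251016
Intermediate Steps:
H(v) = -24
a(C) = 275 + C
T(r, k) = -24*r
(a(-6) + T(A(-4, q(4, 6)), d(0, -11))) + 250735 = ((275 - 6) - 24/(-6 + 4)) + 250735 = (269 - 24/(-2)) + 250735 = (269 - 24*(-1/2)) + 250735 = (269 + 12) + 250735 = 281 + 250735 = 251016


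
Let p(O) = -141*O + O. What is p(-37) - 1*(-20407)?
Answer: 25587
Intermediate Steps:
p(O) = -140*O
p(-37) - 1*(-20407) = -140*(-37) - 1*(-20407) = 5180 + 20407 = 25587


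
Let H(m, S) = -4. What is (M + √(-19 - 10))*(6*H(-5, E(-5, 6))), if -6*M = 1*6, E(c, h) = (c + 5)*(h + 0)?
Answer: 24 - 24*I*√29 ≈ 24.0 - 129.24*I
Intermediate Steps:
E(c, h) = h*(5 + c) (E(c, h) = (5 + c)*h = h*(5 + c))
M = -1 (M = -6/6 = -⅙*6 = -1)
(M + √(-19 - 10))*(6*H(-5, E(-5, 6))) = (-1 + √(-19 - 10))*(6*(-4)) = (-1 + √(-29))*(-24) = (-1 + I*√29)*(-24) = 24 - 24*I*√29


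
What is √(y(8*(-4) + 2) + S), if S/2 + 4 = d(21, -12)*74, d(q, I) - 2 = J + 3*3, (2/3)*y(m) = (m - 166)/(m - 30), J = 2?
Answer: √192090/10 ≈ 43.828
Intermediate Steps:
y(m) = 3*(-166 + m)/(2*(-30 + m)) (y(m) = 3*((m - 166)/(m - 30))/2 = 3*((-166 + m)/(-30 + m))/2 = 3*(-166 + m)/(2*(-30 + m)))
d(q, I) = 13 (d(q, I) = 2 + (2 + 3*3) = 2 + (2 + 9) = 2 + 11 = 13)
S = 1916 (S = -8 + 2*(13*74) = -8 + 2*962 = -8 + 1924 = 1916)
√(y(8*(-4) + 2) + S) = √(3*(-166 + (8*(-4) + 2))/(2*(-30 + (8*(-4) + 2))) + 1916) = √(3*(-166 + (-32 + 2))/(2*(-30 + (-32 + 2))) + 1916) = √(3*(-166 - 30)/(2*(-30 - 30)) + 1916) = √((3/2)*(-196)/(-60) + 1916) = √((3/2)*(-1/60)*(-196) + 1916) = √(49/10 + 1916) = √(19209/10) = √192090/10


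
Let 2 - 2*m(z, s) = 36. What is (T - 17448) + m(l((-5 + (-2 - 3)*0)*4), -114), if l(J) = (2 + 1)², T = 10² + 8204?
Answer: -9161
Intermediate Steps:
T = 8304 (T = 100 + 8204 = 8304)
l(J) = 9 (l(J) = 3² = 9)
m(z, s) = -17 (m(z, s) = 1 - ½*36 = 1 - 18 = -17)
(T - 17448) + m(l((-5 + (-2 - 3)*0)*4), -114) = (8304 - 17448) - 17 = -9144 - 17 = -9161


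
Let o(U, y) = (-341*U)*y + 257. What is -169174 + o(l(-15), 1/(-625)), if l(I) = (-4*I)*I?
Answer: -4235201/25 ≈ -1.6941e+5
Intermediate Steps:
l(I) = -4*I**2
o(U, y) = 257 - 341*U*y (o(U, y) = -341*U*y + 257 = 257 - 341*U*y)
-169174 + o(l(-15), 1/(-625)) = -169174 + (257 - 341*(-4*(-15)**2)/(-625)) = -169174 + (257 - 341*(-4*225)*(-1/625)) = -169174 + (257 - 341*(-900)*(-1/625)) = -169174 + (257 - 12276/25) = -169174 - 5851/25 = -4235201/25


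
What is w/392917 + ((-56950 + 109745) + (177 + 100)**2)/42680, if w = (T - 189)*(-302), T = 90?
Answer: 13042057037/4192424390 ≈ 3.1109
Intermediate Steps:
w = 29898 (w = (90 - 189)*(-302) = -99*(-302) = 29898)
w/392917 + ((-56950 + 109745) + (177 + 100)**2)/42680 = 29898/392917 + ((-56950 + 109745) + (177 + 100)**2)/42680 = 29898*(1/392917) + (52795 + 277**2)*(1/42680) = 29898/392917 + (52795 + 76729)*(1/42680) = 29898/392917 + 129524*(1/42680) = 29898/392917 + 32381/10670 = 13042057037/4192424390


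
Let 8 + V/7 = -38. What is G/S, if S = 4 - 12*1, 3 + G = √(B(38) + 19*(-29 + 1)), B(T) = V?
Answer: 3/8 - I*√854/8 ≈ 0.375 - 3.6529*I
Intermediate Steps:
V = -322 (V = -56 + 7*(-38) = -56 - 266 = -322)
B(T) = -322
G = -3 + I*√854 (G = -3 + √(-322 + 19*(-29 + 1)) = -3 + √(-322 + 19*(-28)) = -3 + √(-322 - 532) = -3 + √(-854) = -3 + I*√854 ≈ -3.0 + 29.223*I)
S = -8 (S = 4 - 12 = -8)
G/S = (-3 + I*√854)/(-8) = (-3 + I*√854)*(-⅛) = 3/8 - I*√854/8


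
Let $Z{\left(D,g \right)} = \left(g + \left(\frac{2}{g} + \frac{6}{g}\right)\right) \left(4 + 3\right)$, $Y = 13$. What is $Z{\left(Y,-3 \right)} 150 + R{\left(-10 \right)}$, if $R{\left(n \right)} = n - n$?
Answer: $-5950$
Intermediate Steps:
$R{\left(n \right)} = 0$
$Z{\left(D,g \right)} = 7 g + \frac{56}{g}$ ($Z{\left(D,g \right)} = \left(g + \frac{8}{g}\right) 7 = 7 g + \frac{56}{g}$)
$Z{\left(Y,-3 \right)} 150 + R{\left(-10 \right)} = \left(7 \left(-3\right) + \frac{56}{-3}\right) 150 + 0 = \left(-21 + 56 \left(- \frac{1}{3}\right)\right) 150 + 0 = \left(-21 - \frac{56}{3}\right) 150 + 0 = \left(- \frac{119}{3}\right) 150 + 0 = -5950 + 0 = -5950$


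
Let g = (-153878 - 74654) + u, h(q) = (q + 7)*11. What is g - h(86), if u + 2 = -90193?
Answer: -319750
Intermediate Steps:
u = -90195 (u = -2 - 90193 = -90195)
h(q) = 77 + 11*q (h(q) = (7 + q)*11 = 77 + 11*q)
g = -318727 (g = (-153878 - 74654) - 90195 = -228532 - 90195 = -318727)
g - h(86) = -318727 - (77 + 11*86) = -318727 - (77 + 946) = -318727 - 1*1023 = -318727 - 1023 = -319750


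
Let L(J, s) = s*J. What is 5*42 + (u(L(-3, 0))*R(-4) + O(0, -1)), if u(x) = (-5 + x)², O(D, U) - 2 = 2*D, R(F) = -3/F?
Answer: 923/4 ≈ 230.75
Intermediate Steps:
O(D, U) = 2 + 2*D
L(J, s) = J*s
5*42 + (u(L(-3, 0))*R(-4) + O(0, -1)) = 5*42 + ((-5 - 3*0)²*(-3/(-4)) + (2 + 2*0)) = 210 + ((-5 + 0)²*(-3*(-¼)) + (2 + 0)) = 210 + ((-5)²*(¾) + 2) = 210 + (25*(¾) + 2) = 210 + (75/4 + 2) = 210 + 83/4 = 923/4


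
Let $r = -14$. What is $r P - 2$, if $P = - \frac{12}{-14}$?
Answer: $-14$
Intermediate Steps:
$P = \frac{6}{7}$ ($P = \left(-12\right) \left(- \frac{1}{14}\right) = \frac{6}{7} \approx 0.85714$)
$r P - 2 = \left(-14\right) \frac{6}{7} - 2 = -12 - 2 = -14$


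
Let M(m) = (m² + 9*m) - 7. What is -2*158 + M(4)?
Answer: -271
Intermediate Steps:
M(m) = -7 + m² + 9*m
-2*158 + M(4) = -2*158 + (-7 + 4² + 9*4) = -316 + (-7 + 16 + 36) = -316 + 45 = -271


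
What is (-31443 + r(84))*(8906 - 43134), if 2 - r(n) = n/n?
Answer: 1076196776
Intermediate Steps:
r(n) = 1 (r(n) = 2 - n/n = 2 - 1*1 = 2 - 1 = 1)
(-31443 + r(84))*(8906 - 43134) = (-31443 + 1)*(8906 - 43134) = -31442*(-34228) = 1076196776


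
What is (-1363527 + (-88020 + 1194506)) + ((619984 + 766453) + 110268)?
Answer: 1239664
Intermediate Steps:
(-1363527 + (-88020 + 1194506)) + ((619984 + 766453) + 110268) = (-1363527 + 1106486) + (1386437 + 110268) = -257041 + 1496705 = 1239664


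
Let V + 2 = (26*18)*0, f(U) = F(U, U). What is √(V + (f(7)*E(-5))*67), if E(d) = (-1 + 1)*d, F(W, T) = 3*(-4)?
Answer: I*√2 ≈ 1.4142*I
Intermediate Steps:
F(W, T) = -12
E(d) = 0 (E(d) = 0*d = 0)
f(U) = -12
V = -2 (V = -2 + (26*18)*0 = -2 + 468*0 = -2 + 0 = -2)
√(V + (f(7)*E(-5))*67) = √(-2 - 12*0*67) = √(-2 + 0*67) = √(-2 + 0) = √(-2) = I*√2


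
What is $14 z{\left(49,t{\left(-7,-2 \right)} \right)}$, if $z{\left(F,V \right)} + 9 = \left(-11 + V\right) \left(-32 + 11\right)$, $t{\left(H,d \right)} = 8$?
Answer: $756$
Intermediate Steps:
$z{\left(F,V \right)} = 222 - 21 V$ ($z{\left(F,V \right)} = -9 + \left(-11 + V\right) \left(-32 + 11\right) = -9 + \left(-11 + V\right) \left(-21\right) = -9 - \left(-231 + 21 V\right) = 222 - 21 V$)
$14 z{\left(49,t{\left(-7,-2 \right)} \right)} = 14 \left(222 - 168\right) = 14 \cdot 54 = 756$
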